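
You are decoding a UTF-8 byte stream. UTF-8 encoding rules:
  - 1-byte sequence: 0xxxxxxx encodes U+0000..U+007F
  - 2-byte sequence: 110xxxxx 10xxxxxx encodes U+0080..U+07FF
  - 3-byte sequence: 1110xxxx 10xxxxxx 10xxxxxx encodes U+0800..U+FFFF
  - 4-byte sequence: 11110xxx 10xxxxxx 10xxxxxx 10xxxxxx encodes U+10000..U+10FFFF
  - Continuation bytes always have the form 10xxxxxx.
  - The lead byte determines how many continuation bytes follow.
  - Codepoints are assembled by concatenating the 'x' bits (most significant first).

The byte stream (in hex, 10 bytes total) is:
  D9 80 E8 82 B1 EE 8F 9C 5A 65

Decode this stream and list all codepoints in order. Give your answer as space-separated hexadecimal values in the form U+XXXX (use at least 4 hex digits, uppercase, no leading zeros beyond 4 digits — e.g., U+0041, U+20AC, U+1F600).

Byte[0]=D9: 2-byte lead, need 1 cont bytes. acc=0x19
Byte[1]=80: continuation. acc=(acc<<6)|0x00=0x640
Completed: cp=U+0640 (starts at byte 0)
Byte[2]=E8: 3-byte lead, need 2 cont bytes. acc=0x8
Byte[3]=82: continuation. acc=(acc<<6)|0x02=0x202
Byte[4]=B1: continuation. acc=(acc<<6)|0x31=0x80B1
Completed: cp=U+80B1 (starts at byte 2)
Byte[5]=EE: 3-byte lead, need 2 cont bytes. acc=0xE
Byte[6]=8F: continuation. acc=(acc<<6)|0x0F=0x38F
Byte[7]=9C: continuation. acc=(acc<<6)|0x1C=0xE3DC
Completed: cp=U+E3DC (starts at byte 5)
Byte[8]=5A: 1-byte ASCII. cp=U+005A
Byte[9]=65: 1-byte ASCII. cp=U+0065

Answer: U+0640 U+80B1 U+E3DC U+005A U+0065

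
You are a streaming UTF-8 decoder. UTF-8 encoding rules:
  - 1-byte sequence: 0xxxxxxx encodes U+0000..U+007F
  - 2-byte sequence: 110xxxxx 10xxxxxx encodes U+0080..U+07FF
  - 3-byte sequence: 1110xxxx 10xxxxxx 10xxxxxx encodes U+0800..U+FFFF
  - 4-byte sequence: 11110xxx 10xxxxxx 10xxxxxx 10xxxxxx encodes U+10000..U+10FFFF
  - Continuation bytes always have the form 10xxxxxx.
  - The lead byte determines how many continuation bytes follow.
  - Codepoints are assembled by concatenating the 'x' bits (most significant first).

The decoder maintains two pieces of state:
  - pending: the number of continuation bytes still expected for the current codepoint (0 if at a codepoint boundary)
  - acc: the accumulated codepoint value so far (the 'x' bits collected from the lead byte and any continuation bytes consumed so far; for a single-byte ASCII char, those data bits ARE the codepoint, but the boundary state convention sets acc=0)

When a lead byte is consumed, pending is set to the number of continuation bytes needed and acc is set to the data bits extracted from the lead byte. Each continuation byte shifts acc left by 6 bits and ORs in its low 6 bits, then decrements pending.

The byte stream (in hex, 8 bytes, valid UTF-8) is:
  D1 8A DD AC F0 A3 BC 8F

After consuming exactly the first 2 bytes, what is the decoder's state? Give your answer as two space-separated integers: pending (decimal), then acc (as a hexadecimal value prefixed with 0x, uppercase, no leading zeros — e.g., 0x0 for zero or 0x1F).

Answer: 0 0x44A

Derivation:
Byte[0]=D1: 2-byte lead. pending=1, acc=0x11
Byte[1]=8A: continuation. acc=(acc<<6)|0x0A=0x44A, pending=0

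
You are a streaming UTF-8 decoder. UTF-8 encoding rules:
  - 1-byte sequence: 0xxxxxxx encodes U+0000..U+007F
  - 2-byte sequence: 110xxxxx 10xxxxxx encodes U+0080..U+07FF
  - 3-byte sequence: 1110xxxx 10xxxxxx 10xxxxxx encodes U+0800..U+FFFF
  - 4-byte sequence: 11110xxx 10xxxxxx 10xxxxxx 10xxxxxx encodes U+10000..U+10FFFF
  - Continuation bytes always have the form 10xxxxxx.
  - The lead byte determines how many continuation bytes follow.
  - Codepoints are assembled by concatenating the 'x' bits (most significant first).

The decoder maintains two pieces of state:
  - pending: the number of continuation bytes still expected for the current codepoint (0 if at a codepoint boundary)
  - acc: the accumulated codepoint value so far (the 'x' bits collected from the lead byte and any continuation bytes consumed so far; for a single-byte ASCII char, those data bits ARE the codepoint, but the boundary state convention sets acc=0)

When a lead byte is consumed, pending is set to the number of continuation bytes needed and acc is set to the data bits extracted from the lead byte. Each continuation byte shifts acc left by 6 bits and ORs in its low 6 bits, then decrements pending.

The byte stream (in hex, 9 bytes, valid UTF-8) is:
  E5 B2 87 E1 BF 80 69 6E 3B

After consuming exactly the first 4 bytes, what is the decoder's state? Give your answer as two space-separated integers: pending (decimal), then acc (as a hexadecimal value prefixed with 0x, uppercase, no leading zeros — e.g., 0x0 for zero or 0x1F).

Byte[0]=E5: 3-byte lead. pending=2, acc=0x5
Byte[1]=B2: continuation. acc=(acc<<6)|0x32=0x172, pending=1
Byte[2]=87: continuation. acc=(acc<<6)|0x07=0x5C87, pending=0
Byte[3]=E1: 3-byte lead. pending=2, acc=0x1

Answer: 2 0x1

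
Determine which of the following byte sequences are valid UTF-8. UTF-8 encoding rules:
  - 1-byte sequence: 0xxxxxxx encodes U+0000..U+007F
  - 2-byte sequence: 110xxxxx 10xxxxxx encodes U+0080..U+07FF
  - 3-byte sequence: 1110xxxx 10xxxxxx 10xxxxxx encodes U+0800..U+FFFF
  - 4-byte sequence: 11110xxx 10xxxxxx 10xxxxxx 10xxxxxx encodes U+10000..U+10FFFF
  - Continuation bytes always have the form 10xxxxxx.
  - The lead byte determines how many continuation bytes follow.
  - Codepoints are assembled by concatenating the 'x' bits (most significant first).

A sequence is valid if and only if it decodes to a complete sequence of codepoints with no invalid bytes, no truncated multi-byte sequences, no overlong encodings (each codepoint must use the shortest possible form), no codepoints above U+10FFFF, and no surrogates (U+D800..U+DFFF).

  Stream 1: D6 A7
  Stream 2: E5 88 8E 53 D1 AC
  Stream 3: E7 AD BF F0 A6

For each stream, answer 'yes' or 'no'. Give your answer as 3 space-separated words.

Answer: yes yes no

Derivation:
Stream 1: decodes cleanly. VALID
Stream 2: decodes cleanly. VALID
Stream 3: error at byte offset 5. INVALID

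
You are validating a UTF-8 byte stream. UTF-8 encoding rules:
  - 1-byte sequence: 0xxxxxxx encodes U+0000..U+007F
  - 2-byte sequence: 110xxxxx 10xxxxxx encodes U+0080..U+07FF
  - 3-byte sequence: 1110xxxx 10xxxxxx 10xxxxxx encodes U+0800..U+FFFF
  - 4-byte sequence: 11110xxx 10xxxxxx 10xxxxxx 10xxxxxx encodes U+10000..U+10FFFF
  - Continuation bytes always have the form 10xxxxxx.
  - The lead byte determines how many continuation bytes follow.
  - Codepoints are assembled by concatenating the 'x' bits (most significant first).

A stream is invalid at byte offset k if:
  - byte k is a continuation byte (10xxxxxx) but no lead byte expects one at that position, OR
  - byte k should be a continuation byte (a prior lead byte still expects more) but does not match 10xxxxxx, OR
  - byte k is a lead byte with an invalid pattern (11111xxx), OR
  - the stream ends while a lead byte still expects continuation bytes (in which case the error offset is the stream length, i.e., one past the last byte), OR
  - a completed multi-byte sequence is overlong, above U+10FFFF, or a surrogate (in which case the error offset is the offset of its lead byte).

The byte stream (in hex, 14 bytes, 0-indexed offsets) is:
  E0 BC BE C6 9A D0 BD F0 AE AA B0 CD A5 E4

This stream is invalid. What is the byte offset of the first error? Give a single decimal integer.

Byte[0]=E0: 3-byte lead, need 2 cont bytes. acc=0x0
Byte[1]=BC: continuation. acc=(acc<<6)|0x3C=0x3C
Byte[2]=BE: continuation. acc=(acc<<6)|0x3E=0xF3E
Completed: cp=U+0F3E (starts at byte 0)
Byte[3]=C6: 2-byte lead, need 1 cont bytes. acc=0x6
Byte[4]=9A: continuation. acc=(acc<<6)|0x1A=0x19A
Completed: cp=U+019A (starts at byte 3)
Byte[5]=D0: 2-byte lead, need 1 cont bytes. acc=0x10
Byte[6]=BD: continuation. acc=(acc<<6)|0x3D=0x43D
Completed: cp=U+043D (starts at byte 5)
Byte[7]=F0: 4-byte lead, need 3 cont bytes. acc=0x0
Byte[8]=AE: continuation. acc=(acc<<6)|0x2E=0x2E
Byte[9]=AA: continuation. acc=(acc<<6)|0x2A=0xBAA
Byte[10]=B0: continuation. acc=(acc<<6)|0x30=0x2EAB0
Completed: cp=U+2EAB0 (starts at byte 7)
Byte[11]=CD: 2-byte lead, need 1 cont bytes. acc=0xD
Byte[12]=A5: continuation. acc=(acc<<6)|0x25=0x365
Completed: cp=U+0365 (starts at byte 11)
Byte[13]=E4: 3-byte lead, need 2 cont bytes. acc=0x4
Byte[14]: stream ended, expected continuation. INVALID

Answer: 14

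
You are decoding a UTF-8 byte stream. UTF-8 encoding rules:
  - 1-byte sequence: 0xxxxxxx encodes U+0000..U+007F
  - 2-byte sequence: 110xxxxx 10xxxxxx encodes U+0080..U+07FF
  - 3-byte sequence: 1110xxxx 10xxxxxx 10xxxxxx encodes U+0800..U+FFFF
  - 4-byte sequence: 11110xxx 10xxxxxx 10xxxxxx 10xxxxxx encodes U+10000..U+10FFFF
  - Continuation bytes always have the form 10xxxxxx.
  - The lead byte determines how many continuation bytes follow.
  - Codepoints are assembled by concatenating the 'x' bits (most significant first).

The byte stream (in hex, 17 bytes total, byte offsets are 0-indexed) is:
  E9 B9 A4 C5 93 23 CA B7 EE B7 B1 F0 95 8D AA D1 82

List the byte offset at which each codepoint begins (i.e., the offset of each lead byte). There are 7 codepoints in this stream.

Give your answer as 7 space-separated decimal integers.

Byte[0]=E9: 3-byte lead, need 2 cont bytes. acc=0x9
Byte[1]=B9: continuation. acc=(acc<<6)|0x39=0x279
Byte[2]=A4: continuation. acc=(acc<<6)|0x24=0x9E64
Completed: cp=U+9E64 (starts at byte 0)
Byte[3]=C5: 2-byte lead, need 1 cont bytes. acc=0x5
Byte[4]=93: continuation. acc=(acc<<6)|0x13=0x153
Completed: cp=U+0153 (starts at byte 3)
Byte[5]=23: 1-byte ASCII. cp=U+0023
Byte[6]=CA: 2-byte lead, need 1 cont bytes. acc=0xA
Byte[7]=B7: continuation. acc=(acc<<6)|0x37=0x2B7
Completed: cp=U+02B7 (starts at byte 6)
Byte[8]=EE: 3-byte lead, need 2 cont bytes. acc=0xE
Byte[9]=B7: continuation. acc=(acc<<6)|0x37=0x3B7
Byte[10]=B1: continuation. acc=(acc<<6)|0x31=0xEDF1
Completed: cp=U+EDF1 (starts at byte 8)
Byte[11]=F0: 4-byte lead, need 3 cont bytes. acc=0x0
Byte[12]=95: continuation. acc=(acc<<6)|0x15=0x15
Byte[13]=8D: continuation. acc=(acc<<6)|0x0D=0x54D
Byte[14]=AA: continuation. acc=(acc<<6)|0x2A=0x1536A
Completed: cp=U+1536A (starts at byte 11)
Byte[15]=D1: 2-byte lead, need 1 cont bytes. acc=0x11
Byte[16]=82: continuation. acc=(acc<<6)|0x02=0x442
Completed: cp=U+0442 (starts at byte 15)

Answer: 0 3 5 6 8 11 15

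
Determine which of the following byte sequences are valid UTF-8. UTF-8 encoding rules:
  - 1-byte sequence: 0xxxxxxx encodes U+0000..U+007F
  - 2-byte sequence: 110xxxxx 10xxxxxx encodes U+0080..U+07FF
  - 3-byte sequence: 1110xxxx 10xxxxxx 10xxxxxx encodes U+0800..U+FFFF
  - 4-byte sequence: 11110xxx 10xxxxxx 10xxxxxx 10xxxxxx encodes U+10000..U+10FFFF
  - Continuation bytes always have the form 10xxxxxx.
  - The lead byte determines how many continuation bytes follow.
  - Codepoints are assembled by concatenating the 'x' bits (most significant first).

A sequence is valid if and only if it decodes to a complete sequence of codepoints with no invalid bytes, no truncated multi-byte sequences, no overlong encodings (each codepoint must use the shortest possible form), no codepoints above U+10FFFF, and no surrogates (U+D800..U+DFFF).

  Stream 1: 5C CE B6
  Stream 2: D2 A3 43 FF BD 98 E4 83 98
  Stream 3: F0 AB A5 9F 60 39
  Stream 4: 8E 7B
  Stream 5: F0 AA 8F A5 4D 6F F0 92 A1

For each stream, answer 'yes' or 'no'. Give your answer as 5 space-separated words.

Stream 1: decodes cleanly. VALID
Stream 2: error at byte offset 3. INVALID
Stream 3: decodes cleanly. VALID
Stream 4: error at byte offset 0. INVALID
Stream 5: error at byte offset 9. INVALID

Answer: yes no yes no no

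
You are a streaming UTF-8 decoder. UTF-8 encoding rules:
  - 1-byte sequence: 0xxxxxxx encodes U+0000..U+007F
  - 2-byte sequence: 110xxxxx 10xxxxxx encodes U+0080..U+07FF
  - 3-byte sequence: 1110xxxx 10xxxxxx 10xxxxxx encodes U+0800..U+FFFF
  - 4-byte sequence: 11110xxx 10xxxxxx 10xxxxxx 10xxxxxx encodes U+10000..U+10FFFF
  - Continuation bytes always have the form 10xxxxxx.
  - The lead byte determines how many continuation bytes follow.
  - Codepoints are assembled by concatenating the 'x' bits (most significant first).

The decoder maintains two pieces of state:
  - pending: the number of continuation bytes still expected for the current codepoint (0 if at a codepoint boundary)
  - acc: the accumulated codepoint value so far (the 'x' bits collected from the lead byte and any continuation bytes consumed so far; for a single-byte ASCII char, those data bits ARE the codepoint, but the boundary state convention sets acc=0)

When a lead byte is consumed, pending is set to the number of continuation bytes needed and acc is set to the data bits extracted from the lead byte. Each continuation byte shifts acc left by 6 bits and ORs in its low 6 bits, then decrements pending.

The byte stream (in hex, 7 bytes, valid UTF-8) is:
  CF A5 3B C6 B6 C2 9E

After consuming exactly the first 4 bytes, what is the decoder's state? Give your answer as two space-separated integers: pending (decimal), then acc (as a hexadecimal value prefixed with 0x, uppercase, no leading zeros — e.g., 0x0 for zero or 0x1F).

Answer: 1 0x6

Derivation:
Byte[0]=CF: 2-byte lead. pending=1, acc=0xF
Byte[1]=A5: continuation. acc=(acc<<6)|0x25=0x3E5, pending=0
Byte[2]=3B: 1-byte. pending=0, acc=0x0
Byte[3]=C6: 2-byte lead. pending=1, acc=0x6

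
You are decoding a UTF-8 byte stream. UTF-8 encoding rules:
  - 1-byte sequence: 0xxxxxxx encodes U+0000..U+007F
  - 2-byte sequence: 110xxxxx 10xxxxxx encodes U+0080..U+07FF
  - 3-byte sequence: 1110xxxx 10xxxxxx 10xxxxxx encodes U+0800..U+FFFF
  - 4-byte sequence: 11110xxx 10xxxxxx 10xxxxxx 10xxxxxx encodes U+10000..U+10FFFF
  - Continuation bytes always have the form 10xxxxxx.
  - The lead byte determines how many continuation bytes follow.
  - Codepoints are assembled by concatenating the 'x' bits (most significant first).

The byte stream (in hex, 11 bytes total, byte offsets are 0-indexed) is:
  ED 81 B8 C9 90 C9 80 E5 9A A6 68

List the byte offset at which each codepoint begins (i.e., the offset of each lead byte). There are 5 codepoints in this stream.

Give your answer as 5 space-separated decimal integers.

Answer: 0 3 5 7 10

Derivation:
Byte[0]=ED: 3-byte lead, need 2 cont bytes. acc=0xD
Byte[1]=81: continuation. acc=(acc<<6)|0x01=0x341
Byte[2]=B8: continuation. acc=(acc<<6)|0x38=0xD078
Completed: cp=U+D078 (starts at byte 0)
Byte[3]=C9: 2-byte lead, need 1 cont bytes. acc=0x9
Byte[4]=90: continuation. acc=(acc<<6)|0x10=0x250
Completed: cp=U+0250 (starts at byte 3)
Byte[5]=C9: 2-byte lead, need 1 cont bytes. acc=0x9
Byte[6]=80: continuation. acc=(acc<<6)|0x00=0x240
Completed: cp=U+0240 (starts at byte 5)
Byte[7]=E5: 3-byte lead, need 2 cont bytes. acc=0x5
Byte[8]=9A: continuation. acc=(acc<<6)|0x1A=0x15A
Byte[9]=A6: continuation. acc=(acc<<6)|0x26=0x56A6
Completed: cp=U+56A6 (starts at byte 7)
Byte[10]=68: 1-byte ASCII. cp=U+0068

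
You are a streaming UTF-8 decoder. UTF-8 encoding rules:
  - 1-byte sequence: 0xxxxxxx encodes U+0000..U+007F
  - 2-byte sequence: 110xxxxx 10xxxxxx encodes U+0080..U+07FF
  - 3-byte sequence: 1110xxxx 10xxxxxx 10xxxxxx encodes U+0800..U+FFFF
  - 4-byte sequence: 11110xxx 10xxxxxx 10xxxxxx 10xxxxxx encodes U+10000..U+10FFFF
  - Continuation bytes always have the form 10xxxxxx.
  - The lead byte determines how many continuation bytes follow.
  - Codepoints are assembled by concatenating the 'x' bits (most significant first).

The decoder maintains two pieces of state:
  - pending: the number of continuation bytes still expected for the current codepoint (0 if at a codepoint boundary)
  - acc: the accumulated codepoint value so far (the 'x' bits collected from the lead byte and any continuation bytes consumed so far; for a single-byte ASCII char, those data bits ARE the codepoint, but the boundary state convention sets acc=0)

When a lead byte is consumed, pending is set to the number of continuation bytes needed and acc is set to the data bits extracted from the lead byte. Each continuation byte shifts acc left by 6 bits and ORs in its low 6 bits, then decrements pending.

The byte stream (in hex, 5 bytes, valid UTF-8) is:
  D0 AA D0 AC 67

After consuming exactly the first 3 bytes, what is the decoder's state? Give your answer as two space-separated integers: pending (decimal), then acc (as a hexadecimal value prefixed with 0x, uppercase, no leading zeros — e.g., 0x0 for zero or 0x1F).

Byte[0]=D0: 2-byte lead. pending=1, acc=0x10
Byte[1]=AA: continuation. acc=(acc<<6)|0x2A=0x42A, pending=0
Byte[2]=D0: 2-byte lead. pending=1, acc=0x10

Answer: 1 0x10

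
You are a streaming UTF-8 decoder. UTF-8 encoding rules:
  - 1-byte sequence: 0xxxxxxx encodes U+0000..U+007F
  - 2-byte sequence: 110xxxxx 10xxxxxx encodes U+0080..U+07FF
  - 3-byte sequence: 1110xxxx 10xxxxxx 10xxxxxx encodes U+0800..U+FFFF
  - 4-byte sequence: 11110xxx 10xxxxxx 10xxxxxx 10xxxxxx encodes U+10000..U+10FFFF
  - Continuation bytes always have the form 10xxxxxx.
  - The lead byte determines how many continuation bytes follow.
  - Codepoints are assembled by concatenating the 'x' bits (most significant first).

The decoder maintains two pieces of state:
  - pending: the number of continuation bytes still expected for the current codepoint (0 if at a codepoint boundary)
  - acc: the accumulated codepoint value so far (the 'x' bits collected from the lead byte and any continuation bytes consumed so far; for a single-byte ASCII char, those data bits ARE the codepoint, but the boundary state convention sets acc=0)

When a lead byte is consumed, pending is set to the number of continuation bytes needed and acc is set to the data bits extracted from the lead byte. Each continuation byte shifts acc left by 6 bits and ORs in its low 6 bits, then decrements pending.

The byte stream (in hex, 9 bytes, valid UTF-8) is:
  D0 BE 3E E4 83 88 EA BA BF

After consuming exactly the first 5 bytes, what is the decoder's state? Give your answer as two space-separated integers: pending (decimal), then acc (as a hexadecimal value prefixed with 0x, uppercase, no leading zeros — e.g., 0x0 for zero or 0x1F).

Byte[0]=D0: 2-byte lead. pending=1, acc=0x10
Byte[1]=BE: continuation. acc=(acc<<6)|0x3E=0x43E, pending=0
Byte[2]=3E: 1-byte. pending=0, acc=0x0
Byte[3]=E4: 3-byte lead. pending=2, acc=0x4
Byte[4]=83: continuation. acc=(acc<<6)|0x03=0x103, pending=1

Answer: 1 0x103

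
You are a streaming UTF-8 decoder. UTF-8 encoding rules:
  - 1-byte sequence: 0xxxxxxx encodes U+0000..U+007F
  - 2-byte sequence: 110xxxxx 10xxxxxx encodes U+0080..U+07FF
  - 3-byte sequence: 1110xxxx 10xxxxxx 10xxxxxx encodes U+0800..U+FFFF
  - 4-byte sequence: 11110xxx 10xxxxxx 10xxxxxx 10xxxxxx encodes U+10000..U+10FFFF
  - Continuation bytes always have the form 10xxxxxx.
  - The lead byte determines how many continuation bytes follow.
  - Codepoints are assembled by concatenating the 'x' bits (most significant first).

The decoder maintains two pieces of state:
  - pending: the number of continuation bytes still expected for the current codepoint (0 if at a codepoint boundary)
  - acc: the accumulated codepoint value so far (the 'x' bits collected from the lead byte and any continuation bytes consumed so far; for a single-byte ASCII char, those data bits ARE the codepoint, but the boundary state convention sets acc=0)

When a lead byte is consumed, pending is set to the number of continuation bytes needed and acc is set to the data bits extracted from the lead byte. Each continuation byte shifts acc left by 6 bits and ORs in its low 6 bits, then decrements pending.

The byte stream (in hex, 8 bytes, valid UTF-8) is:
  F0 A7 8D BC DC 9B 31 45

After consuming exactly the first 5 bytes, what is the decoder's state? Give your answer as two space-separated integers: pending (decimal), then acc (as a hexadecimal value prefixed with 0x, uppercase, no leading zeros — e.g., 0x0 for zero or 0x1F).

Byte[0]=F0: 4-byte lead. pending=3, acc=0x0
Byte[1]=A7: continuation. acc=(acc<<6)|0x27=0x27, pending=2
Byte[2]=8D: continuation. acc=(acc<<6)|0x0D=0x9CD, pending=1
Byte[3]=BC: continuation. acc=(acc<<6)|0x3C=0x2737C, pending=0
Byte[4]=DC: 2-byte lead. pending=1, acc=0x1C

Answer: 1 0x1C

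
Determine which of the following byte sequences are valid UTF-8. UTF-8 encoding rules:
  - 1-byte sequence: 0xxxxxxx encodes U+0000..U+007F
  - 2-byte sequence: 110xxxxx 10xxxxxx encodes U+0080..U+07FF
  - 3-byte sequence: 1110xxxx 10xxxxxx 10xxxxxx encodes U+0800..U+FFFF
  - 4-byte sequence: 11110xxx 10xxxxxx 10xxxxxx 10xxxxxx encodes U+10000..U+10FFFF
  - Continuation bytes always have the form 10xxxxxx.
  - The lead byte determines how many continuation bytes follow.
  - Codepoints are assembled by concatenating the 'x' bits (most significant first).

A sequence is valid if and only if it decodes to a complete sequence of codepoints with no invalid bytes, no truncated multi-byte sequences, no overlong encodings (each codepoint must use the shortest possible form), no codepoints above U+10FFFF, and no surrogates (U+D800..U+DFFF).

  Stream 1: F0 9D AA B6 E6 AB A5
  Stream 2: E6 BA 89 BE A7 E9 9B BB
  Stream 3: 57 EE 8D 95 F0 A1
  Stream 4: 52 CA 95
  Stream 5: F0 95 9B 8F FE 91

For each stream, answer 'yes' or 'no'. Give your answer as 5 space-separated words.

Answer: yes no no yes no

Derivation:
Stream 1: decodes cleanly. VALID
Stream 2: error at byte offset 3. INVALID
Stream 3: error at byte offset 6. INVALID
Stream 4: decodes cleanly. VALID
Stream 5: error at byte offset 4. INVALID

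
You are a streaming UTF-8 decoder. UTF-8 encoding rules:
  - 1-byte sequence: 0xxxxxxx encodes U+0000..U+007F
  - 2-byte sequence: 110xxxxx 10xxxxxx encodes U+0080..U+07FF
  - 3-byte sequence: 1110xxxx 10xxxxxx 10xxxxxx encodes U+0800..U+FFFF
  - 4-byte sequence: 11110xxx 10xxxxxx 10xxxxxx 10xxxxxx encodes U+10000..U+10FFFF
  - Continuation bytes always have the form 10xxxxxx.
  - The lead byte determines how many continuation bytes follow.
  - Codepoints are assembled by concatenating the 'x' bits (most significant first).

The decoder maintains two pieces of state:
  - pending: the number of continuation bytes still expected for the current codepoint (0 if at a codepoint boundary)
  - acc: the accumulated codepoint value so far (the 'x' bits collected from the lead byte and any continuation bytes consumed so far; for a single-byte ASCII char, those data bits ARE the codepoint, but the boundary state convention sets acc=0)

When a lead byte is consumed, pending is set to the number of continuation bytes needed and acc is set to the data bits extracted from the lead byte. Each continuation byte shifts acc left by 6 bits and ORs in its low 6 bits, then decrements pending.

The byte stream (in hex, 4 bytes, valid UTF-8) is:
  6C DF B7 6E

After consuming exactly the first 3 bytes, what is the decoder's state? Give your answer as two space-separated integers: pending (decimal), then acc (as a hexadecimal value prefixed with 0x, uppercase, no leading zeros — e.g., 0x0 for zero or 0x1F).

Byte[0]=6C: 1-byte. pending=0, acc=0x0
Byte[1]=DF: 2-byte lead. pending=1, acc=0x1F
Byte[2]=B7: continuation. acc=(acc<<6)|0x37=0x7F7, pending=0

Answer: 0 0x7F7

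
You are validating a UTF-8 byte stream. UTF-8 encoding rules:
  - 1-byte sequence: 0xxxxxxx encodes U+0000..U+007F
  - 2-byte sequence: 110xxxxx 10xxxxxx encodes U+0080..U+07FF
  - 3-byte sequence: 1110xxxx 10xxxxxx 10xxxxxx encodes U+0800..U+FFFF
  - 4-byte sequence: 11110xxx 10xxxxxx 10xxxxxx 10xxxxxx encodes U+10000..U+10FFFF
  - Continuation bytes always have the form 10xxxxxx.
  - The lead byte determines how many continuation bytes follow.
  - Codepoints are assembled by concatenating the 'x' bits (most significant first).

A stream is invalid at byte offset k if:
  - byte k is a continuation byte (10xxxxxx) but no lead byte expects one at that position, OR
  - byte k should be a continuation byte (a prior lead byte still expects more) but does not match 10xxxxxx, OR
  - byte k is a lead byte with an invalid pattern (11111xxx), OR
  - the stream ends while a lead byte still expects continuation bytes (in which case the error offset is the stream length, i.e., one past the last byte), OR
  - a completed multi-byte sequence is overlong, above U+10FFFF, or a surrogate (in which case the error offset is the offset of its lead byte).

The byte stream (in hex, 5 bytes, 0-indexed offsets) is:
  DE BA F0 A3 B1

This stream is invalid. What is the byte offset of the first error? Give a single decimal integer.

Byte[0]=DE: 2-byte lead, need 1 cont bytes. acc=0x1E
Byte[1]=BA: continuation. acc=(acc<<6)|0x3A=0x7BA
Completed: cp=U+07BA (starts at byte 0)
Byte[2]=F0: 4-byte lead, need 3 cont bytes. acc=0x0
Byte[3]=A3: continuation. acc=(acc<<6)|0x23=0x23
Byte[4]=B1: continuation. acc=(acc<<6)|0x31=0x8F1
Byte[5]: stream ended, expected continuation. INVALID

Answer: 5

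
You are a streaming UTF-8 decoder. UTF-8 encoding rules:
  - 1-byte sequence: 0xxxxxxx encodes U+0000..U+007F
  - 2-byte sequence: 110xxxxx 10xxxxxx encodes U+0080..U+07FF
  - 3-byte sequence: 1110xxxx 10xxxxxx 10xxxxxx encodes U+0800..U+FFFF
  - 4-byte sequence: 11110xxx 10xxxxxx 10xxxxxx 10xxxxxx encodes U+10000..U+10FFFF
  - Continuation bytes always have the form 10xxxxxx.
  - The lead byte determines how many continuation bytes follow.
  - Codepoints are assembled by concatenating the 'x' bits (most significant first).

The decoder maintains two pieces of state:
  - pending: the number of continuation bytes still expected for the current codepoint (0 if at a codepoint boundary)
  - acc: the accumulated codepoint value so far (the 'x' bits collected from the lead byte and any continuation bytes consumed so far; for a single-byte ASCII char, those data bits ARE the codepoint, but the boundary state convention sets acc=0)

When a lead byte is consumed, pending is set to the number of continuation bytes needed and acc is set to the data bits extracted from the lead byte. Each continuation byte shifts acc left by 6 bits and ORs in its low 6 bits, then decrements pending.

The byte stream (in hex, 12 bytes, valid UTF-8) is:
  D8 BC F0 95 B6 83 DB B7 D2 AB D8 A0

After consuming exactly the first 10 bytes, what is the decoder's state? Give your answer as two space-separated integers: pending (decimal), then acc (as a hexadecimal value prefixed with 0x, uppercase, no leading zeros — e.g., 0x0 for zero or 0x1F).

Answer: 0 0x4AB

Derivation:
Byte[0]=D8: 2-byte lead. pending=1, acc=0x18
Byte[1]=BC: continuation. acc=(acc<<6)|0x3C=0x63C, pending=0
Byte[2]=F0: 4-byte lead. pending=3, acc=0x0
Byte[3]=95: continuation. acc=(acc<<6)|0x15=0x15, pending=2
Byte[4]=B6: continuation. acc=(acc<<6)|0x36=0x576, pending=1
Byte[5]=83: continuation. acc=(acc<<6)|0x03=0x15D83, pending=0
Byte[6]=DB: 2-byte lead. pending=1, acc=0x1B
Byte[7]=B7: continuation. acc=(acc<<6)|0x37=0x6F7, pending=0
Byte[8]=D2: 2-byte lead. pending=1, acc=0x12
Byte[9]=AB: continuation. acc=(acc<<6)|0x2B=0x4AB, pending=0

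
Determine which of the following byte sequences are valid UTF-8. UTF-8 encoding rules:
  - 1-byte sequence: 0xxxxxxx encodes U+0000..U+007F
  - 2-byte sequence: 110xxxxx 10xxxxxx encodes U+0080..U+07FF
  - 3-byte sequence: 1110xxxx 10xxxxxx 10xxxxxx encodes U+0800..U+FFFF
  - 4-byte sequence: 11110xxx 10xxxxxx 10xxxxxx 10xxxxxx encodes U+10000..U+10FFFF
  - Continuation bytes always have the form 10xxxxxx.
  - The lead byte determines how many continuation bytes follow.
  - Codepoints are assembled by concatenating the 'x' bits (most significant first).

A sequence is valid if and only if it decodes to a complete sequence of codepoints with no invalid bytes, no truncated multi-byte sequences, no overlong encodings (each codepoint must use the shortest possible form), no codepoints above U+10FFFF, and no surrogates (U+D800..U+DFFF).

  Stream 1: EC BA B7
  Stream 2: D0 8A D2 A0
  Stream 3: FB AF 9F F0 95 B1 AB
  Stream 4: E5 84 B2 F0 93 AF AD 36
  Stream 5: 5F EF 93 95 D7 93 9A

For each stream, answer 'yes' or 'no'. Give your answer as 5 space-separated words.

Stream 1: decodes cleanly. VALID
Stream 2: decodes cleanly. VALID
Stream 3: error at byte offset 0. INVALID
Stream 4: decodes cleanly. VALID
Stream 5: error at byte offset 6. INVALID

Answer: yes yes no yes no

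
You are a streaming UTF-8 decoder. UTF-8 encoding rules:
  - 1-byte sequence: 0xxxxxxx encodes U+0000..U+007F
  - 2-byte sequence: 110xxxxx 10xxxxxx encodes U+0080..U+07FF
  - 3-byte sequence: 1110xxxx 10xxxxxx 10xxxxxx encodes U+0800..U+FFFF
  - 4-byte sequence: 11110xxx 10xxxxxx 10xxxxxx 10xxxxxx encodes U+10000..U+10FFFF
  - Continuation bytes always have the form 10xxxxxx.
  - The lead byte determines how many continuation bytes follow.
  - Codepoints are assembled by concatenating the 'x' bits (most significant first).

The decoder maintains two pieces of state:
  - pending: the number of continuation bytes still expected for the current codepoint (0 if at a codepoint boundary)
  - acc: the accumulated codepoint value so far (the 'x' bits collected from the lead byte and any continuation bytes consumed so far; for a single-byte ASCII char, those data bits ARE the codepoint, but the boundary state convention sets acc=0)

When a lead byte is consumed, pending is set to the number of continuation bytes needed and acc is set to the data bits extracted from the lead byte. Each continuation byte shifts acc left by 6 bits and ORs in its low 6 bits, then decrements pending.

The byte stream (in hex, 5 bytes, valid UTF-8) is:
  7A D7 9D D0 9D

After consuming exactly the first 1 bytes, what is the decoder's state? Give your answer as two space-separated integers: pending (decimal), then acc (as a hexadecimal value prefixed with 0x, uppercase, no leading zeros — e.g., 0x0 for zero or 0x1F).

Answer: 0 0x0

Derivation:
Byte[0]=7A: 1-byte. pending=0, acc=0x0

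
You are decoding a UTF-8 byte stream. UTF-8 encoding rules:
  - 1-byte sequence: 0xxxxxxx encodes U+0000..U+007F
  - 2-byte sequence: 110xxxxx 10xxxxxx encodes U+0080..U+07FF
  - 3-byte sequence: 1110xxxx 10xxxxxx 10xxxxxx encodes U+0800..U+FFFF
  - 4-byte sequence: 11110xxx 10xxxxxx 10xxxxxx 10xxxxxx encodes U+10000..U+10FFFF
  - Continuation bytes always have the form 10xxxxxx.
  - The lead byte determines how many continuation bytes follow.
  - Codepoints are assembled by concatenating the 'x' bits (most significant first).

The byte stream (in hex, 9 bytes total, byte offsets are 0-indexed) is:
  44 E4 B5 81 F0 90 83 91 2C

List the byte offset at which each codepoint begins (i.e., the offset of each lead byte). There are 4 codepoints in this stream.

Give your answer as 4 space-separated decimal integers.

Answer: 0 1 4 8

Derivation:
Byte[0]=44: 1-byte ASCII. cp=U+0044
Byte[1]=E4: 3-byte lead, need 2 cont bytes. acc=0x4
Byte[2]=B5: continuation. acc=(acc<<6)|0x35=0x135
Byte[3]=81: continuation. acc=(acc<<6)|0x01=0x4D41
Completed: cp=U+4D41 (starts at byte 1)
Byte[4]=F0: 4-byte lead, need 3 cont bytes. acc=0x0
Byte[5]=90: continuation. acc=(acc<<6)|0x10=0x10
Byte[6]=83: continuation. acc=(acc<<6)|0x03=0x403
Byte[7]=91: continuation. acc=(acc<<6)|0x11=0x100D1
Completed: cp=U+100D1 (starts at byte 4)
Byte[8]=2C: 1-byte ASCII. cp=U+002C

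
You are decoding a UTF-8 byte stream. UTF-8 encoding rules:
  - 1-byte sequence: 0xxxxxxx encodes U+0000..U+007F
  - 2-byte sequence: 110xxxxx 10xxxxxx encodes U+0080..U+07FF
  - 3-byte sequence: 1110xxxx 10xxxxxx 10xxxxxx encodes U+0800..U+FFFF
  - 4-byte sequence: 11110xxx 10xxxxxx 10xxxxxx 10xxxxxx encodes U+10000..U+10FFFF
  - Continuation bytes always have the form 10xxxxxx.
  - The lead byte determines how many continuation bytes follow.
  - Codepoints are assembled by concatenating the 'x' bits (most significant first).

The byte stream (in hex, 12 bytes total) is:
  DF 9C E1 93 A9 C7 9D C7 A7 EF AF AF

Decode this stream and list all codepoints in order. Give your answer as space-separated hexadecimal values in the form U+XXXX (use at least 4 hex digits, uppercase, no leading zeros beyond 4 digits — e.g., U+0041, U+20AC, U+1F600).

Byte[0]=DF: 2-byte lead, need 1 cont bytes. acc=0x1F
Byte[1]=9C: continuation. acc=(acc<<6)|0x1C=0x7DC
Completed: cp=U+07DC (starts at byte 0)
Byte[2]=E1: 3-byte lead, need 2 cont bytes. acc=0x1
Byte[3]=93: continuation. acc=(acc<<6)|0x13=0x53
Byte[4]=A9: continuation. acc=(acc<<6)|0x29=0x14E9
Completed: cp=U+14E9 (starts at byte 2)
Byte[5]=C7: 2-byte lead, need 1 cont bytes. acc=0x7
Byte[6]=9D: continuation. acc=(acc<<6)|0x1D=0x1DD
Completed: cp=U+01DD (starts at byte 5)
Byte[7]=C7: 2-byte lead, need 1 cont bytes. acc=0x7
Byte[8]=A7: continuation. acc=(acc<<6)|0x27=0x1E7
Completed: cp=U+01E7 (starts at byte 7)
Byte[9]=EF: 3-byte lead, need 2 cont bytes. acc=0xF
Byte[10]=AF: continuation. acc=(acc<<6)|0x2F=0x3EF
Byte[11]=AF: continuation. acc=(acc<<6)|0x2F=0xFBEF
Completed: cp=U+FBEF (starts at byte 9)

Answer: U+07DC U+14E9 U+01DD U+01E7 U+FBEF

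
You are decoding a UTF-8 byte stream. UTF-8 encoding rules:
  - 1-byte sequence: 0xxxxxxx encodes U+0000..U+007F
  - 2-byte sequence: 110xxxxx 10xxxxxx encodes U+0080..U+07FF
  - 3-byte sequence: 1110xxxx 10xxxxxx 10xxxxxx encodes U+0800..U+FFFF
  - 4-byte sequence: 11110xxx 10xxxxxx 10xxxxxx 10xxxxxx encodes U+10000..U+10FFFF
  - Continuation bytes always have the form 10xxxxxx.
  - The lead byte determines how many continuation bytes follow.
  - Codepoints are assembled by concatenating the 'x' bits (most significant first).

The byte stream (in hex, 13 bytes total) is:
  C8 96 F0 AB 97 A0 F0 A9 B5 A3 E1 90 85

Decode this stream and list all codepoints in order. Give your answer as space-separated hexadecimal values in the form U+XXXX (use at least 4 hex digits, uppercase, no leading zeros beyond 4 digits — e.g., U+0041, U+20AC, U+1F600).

Byte[0]=C8: 2-byte lead, need 1 cont bytes. acc=0x8
Byte[1]=96: continuation. acc=(acc<<6)|0x16=0x216
Completed: cp=U+0216 (starts at byte 0)
Byte[2]=F0: 4-byte lead, need 3 cont bytes. acc=0x0
Byte[3]=AB: continuation. acc=(acc<<6)|0x2B=0x2B
Byte[4]=97: continuation. acc=(acc<<6)|0x17=0xAD7
Byte[5]=A0: continuation. acc=(acc<<6)|0x20=0x2B5E0
Completed: cp=U+2B5E0 (starts at byte 2)
Byte[6]=F0: 4-byte lead, need 3 cont bytes. acc=0x0
Byte[7]=A9: continuation. acc=(acc<<6)|0x29=0x29
Byte[8]=B5: continuation. acc=(acc<<6)|0x35=0xA75
Byte[9]=A3: continuation. acc=(acc<<6)|0x23=0x29D63
Completed: cp=U+29D63 (starts at byte 6)
Byte[10]=E1: 3-byte lead, need 2 cont bytes. acc=0x1
Byte[11]=90: continuation. acc=(acc<<6)|0x10=0x50
Byte[12]=85: continuation. acc=(acc<<6)|0x05=0x1405
Completed: cp=U+1405 (starts at byte 10)

Answer: U+0216 U+2B5E0 U+29D63 U+1405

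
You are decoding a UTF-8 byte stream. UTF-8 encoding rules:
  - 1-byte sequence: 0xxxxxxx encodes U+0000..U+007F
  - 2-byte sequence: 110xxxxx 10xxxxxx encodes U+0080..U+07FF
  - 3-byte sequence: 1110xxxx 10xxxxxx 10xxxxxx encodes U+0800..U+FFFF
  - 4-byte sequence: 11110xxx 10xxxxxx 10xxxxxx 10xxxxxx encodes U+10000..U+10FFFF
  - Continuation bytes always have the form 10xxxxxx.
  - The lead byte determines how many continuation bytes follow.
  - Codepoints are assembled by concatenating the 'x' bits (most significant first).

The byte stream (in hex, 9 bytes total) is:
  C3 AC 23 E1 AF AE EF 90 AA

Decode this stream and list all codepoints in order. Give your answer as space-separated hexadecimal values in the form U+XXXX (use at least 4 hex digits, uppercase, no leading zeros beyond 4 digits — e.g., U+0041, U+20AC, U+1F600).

Answer: U+00EC U+0023 U+1BEE U+F42A

Derivation:
Byte[0]=C3: 2-byte lead, need 1 cont bytes. acc=0x3
Byte[1]=AC: continuation. acc=(acc<<6)|0x2C=0xEC
Completed: cp=U+00EC (starts at byte 0)
Byte[2]=23: 1-byte ASCII. cp=U+0023
Byte[3]=E1: 3-byte lead, need 2 cont bytes. acc=0x1
Byte[4]=AF: continuation. acc=(acc<<6)|0x2F=0x6F
Byte[5]=AE: continuation. acc=(acc<<6)|0x2E=0x1BEE
Completed: cp=U+1BEE (starts at byte 3)
Byte[6]=EF: 3-byte lead, need 2 cont bytes. acc=0xF
Byte[7]=90: continuation. acc=(acc<<6)|0x10=0x3D0
Byte[8]=AA: continuation. acc=(acc<<6)|0x2A=0xF42A
Completed: cp=U+F42A (starts at byte 6)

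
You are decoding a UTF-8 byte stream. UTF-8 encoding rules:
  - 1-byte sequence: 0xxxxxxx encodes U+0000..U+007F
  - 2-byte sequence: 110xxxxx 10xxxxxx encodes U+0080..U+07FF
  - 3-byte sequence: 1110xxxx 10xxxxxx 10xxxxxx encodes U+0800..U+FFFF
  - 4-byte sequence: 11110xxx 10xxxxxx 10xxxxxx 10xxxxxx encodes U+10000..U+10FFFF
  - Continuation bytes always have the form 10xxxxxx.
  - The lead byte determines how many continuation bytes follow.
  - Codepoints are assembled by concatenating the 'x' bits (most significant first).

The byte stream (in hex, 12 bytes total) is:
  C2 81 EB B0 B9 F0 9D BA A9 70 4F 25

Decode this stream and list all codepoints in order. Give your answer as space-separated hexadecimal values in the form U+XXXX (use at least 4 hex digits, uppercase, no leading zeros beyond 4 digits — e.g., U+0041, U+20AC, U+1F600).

Byte[0]=C2: 2-byte lead, need 1 cont bytes. acc=0x2
Byte[1]=81: continuation. acc=(acc<<6)|0x01=0x81
Completed: cp=U+0081 (starts at byte 0)
Byte[2]=EB: 3-byte lead, need 2 cont bytes. acc=0xB
Byte[3]=B0: continuation. acc=(acc<<6)|0x30=0x2F0
Byte[4]=B9: continuation. acc=(acc<<6)|0x39=0xBC39
Completed: cp=U+BC39 (starts at byte 2)
Byte[5]=F0: 4-byte lead, need 3 cont bytes. acc=0x0
Byte[6]=9D: continuation. acc=(acc<<6)|0x1D=0x1D
Byte[7]=BA: continuation. acc=(acc<<6)|0x3A=0x77A
Byte[8]=A9: continuation. acc=(acc<<6)|0x29=0x1DEA9
Completed: cp=U+1DEA9 (starts at byte 5)
Byte[9]=70: 1-byte ASCII. cp=U+0070
Byte[10]=4F: 1-byte ASCII. cp=U+004F
Byte[11]=25: 1-byte ASCII. cp=U+0025

Answer: U+0081 U+BC39 U+1DEA9 U+0070 U+004F U+0025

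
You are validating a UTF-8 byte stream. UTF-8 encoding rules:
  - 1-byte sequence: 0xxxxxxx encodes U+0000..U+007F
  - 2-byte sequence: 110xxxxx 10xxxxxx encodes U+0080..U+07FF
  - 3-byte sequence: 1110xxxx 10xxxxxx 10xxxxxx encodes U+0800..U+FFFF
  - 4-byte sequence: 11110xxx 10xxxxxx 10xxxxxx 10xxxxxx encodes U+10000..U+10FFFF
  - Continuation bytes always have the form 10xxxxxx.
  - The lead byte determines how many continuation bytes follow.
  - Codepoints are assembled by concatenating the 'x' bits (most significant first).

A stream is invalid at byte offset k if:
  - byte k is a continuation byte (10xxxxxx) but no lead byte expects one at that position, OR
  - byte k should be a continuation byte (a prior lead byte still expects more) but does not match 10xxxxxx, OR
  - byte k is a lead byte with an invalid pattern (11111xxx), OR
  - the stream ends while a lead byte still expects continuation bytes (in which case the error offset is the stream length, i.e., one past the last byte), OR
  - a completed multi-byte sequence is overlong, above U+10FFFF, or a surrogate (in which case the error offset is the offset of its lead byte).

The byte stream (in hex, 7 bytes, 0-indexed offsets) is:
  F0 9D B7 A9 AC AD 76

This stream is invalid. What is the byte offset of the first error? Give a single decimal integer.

Answer: 4

Derivation:
Byte[0]=F0: 4-byte lead, need 3 cont bytes. acc=0x0
Byte[1]=9D: continuation. acc=(acc<<6)|0x1D=0x1D
Byte[2]=B7: continuation. acc=(acc<<6)|0x37=0x777
Byte[3]=A9: continuation. acc=(acc<<6)|0x29=0x1DDE9
Completed: cp=U+1DDE9 (starts at byte 0)
Byte[4]=AC: INVALID lead byte (not 0xxx/110x/1110/11110)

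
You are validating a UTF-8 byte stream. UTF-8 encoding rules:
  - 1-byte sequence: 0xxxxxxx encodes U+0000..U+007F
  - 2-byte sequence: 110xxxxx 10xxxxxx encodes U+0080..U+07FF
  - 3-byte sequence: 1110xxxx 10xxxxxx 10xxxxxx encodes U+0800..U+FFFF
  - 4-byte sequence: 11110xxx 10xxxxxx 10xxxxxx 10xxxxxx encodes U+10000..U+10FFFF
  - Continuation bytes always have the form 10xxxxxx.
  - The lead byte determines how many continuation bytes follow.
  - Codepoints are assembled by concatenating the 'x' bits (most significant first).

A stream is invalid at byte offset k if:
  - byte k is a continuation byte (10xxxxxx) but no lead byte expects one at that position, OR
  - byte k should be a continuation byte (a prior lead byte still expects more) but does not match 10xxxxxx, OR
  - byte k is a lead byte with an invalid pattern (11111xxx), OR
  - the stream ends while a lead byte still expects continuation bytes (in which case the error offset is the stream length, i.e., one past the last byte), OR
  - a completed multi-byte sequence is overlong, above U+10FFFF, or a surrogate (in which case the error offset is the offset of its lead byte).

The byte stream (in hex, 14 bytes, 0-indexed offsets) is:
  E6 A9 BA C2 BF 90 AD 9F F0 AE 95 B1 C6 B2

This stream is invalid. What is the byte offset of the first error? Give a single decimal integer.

Answer: 5

Derivation:
Byte[0]=E6: 3-byte lead, need 2 cont bytes. acc=0x6
Byte[1]=A9: continuation. acc=(acc<<6)|0x29=0x1A9
Byte[2]=BA: continuation. acc=(acc<<6)|0x3A=0x6A7A
Completed: cp=U+6A7A (starts at byte 0)
Byte[3]=C2: 2-byte lead, need 1 cont bytes. acc=0x2
Byte[4]=BF: continuation. acc=(acc<<6)|0x3F=0xBF
Completed: cp=U+00BF (starts at byte 3)
Byte[5]=90: INVALID lead byte (not 0xxx/110x/1110/11110)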